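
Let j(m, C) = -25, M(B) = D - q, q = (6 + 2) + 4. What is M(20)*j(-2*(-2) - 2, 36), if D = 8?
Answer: 100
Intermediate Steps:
q = 12 (q = 8 + 4 = 12)
M(B) = -4 (M(B) = 8 - 1*12 = 8 - 12 = -4)
M(20)*j(-2*(-2) - 2, 36) = -4*(-25) = 100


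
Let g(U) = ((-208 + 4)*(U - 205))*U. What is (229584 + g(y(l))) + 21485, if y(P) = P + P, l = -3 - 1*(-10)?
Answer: 796565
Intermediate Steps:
l = 7 (l = -3 + 10 = 7)
y(P) = 2*P
g(U) = U*(41820 - 204*U) (g(U) = (-204*(-205 + U))*U = (41820 - 204*U)*U = U*(41820 - 204*U))
(229584 + g(y(l))) + 21485 = (229584 + 204*(2*7)*(205 - 2*7)) + 21485 = (229584 + 204*14*(205 - 1*14)) + 21485 = (229584 + 204*14*(205 - 14)) + 21485 = (229584 + 204*14*191) + 21485 = (229584 + 545496) + 21485 = 775080 + 21485 = 796565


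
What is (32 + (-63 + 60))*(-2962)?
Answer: -85898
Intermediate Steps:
(32 + (-63 + 60))*(-2962) = (32 - 3)*(-2962) = 29*(-2962) = -85898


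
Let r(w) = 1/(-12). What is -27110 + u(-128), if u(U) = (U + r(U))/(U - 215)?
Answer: -111583223/4116 ≈ -27110.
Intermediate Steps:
r(w) = -1/12
u(U) = (-1/12 + U)/(-215 + U) (u(U) = (U - 1/12)/(U - 215) = (-1/12 + U)/(-215 + U))
-27110 + u(-128) = -27110 + (-1/12 - 128)/(-215 - 128) = -27110 - 1537/12/(-343) = -27110 - 1/343*(-1537/12) = -27110 + 1537/4116 = -111583223/4116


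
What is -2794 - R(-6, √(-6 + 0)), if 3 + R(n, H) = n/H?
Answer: -2791 - I*√6 ≈ -2791.0 - 2.4495*I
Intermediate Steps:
R(n, H) = -3 + n/H
-2794 - R(-6, √(-6 + 0)) = -2794 - (-3 - 6/√(-6 + 0)) = -2794 - (-3 - 6*(-I*√6/6)) = -2794 - (-3 - (-1)*I*√6) = -2794 - (-3 + I*√6) = -2794 + (3 - I*√6) = -2791 - I*√6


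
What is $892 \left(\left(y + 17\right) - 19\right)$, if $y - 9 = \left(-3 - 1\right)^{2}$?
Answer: $20516$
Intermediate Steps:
$y = 25$ ($y = 9 + \left(-3 - 1\right)^{2} = 9 + \left(-4\right)^{2} = 9 + 16 = 25$)
$892 \left(\left(y + 17\right) - 19\right) = 892 \left(\left(25 + 17\right) - 19\right) = 892 \left(42 - 19\right) = 892 \cdot 23 = 20516$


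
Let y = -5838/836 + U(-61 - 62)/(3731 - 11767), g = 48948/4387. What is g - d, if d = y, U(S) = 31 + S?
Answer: 1629001235/89854534 ≈ 18.129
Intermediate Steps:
g = 48948/4387 (g = 48948*(1/4387) = 48948/4387 ≈ 11.158)
y = -5854657/839762 (y = -5838/836 + (31 + (-61 - 62))/(3731 - 11767) = -5838*1/836 + (31 - 123)/(-8036) = -2919/418 - 92*(-1/8036) = -2919/418 + 23/2009 = -5854657/839762 ≈ -6.9718)
d = -5854657/839762 ≈ -6.9718
g - d = 48948/4387 - 1*(-5854657/839762) = 48948/4387 + 5854657/839762 = 1629001235/89854534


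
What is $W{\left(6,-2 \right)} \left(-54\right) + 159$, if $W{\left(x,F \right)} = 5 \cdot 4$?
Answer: $-921$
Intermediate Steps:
$W{\left(x,F \right)} = 20$
$W{\left(6,-2 \right)} \left(-54\right) + 159 = 20 \left(-54\right) + 159 = -1080 + 159 = -921$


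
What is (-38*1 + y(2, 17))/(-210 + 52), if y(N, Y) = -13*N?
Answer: 32/79 ≈ 0.40506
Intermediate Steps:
(-38*1 + y(2, 17))/(-210 + 52) = (-38*1 - 13*2)/(-210 + 52) = (-38 - 26)/(-158) = -64*(-1/158) = 32/79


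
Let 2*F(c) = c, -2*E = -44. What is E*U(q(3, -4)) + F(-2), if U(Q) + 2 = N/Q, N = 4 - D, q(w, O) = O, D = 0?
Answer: -67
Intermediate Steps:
E = 22 (E = -½*(-44) = 22)
F(c) = c/2
N = 4 (N = 4 - 1*0 = 4 + 0 = 4)
U(Q) = -2 + 4/Q
E*U(q(3, -4)) + F(-2) = 22*(-2 + 4/(-4)) + (½)*(-2) = 22*(-2 + 4*(-¼)) - 1 = 22*(-2 - 1) - 1 = 22*(-3) - 1 = -66 - 1 = -67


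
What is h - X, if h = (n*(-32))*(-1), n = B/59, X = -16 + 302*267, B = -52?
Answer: -4758126/59 ≈ -80646.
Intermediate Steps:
X = 80618 (X = -16 + 80634 = 80618)
n = -52/59 ≈ -0.88136
h = -1664/59 (h = -52/59*(-32)*(-1) = (1664/59)*(-1) = -1664/59 ≈ -28.203)
h - X = -1664/59 - 1*80618 = -1664/59 - 80618 = -4758126/59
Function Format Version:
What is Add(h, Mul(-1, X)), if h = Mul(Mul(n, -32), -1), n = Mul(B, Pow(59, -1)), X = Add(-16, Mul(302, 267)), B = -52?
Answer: Rational(-4758126, 59) ≈ -80646.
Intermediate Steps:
X = 80618 (X = Add(-16, 80634) = 80618)
n = Rational(-52, 59) (n = Mul(-52, Pow(59, -1)) = Mul(-52, Rational(1, 59)) = Rational(-52, 59) ≈ -0.88136)
h = Rational(-1664, 59) (h = Mul(Mul(Rational(-52, 59), -32), -1) = Mul(Rational(1664, 59), -1) = Rational(-1664, 59) ≈ -28.203)
Add(h, Mul(-1, X)) = Add(Rational(-1664, 59), Mul(-1, 80618)) = Add(Rational(-1664, 59), -80618) = Rational(-4758126, 59)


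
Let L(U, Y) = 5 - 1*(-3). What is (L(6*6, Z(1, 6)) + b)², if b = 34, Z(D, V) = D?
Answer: 1764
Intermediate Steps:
L(U, Y) = 8 (L(U, Y) = 5 + 3 = 8)
(L(6*6, Z(1, 6)) + b)² = (8 + 34)² = 42² = 1764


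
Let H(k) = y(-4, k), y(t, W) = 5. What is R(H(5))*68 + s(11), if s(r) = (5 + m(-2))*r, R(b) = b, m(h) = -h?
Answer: 417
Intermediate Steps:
H(k) = 5
s(r) = 7*r (s(r) = (5 - 1*(-2))*r = (5 + 2)*r = 7*r)
R(H(5))*68 + s(11) = 5*68 + 7*11 = 340 + 77 = 417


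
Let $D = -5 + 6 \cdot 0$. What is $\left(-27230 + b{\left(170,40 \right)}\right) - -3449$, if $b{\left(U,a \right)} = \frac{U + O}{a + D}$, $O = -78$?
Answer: $- \frac{832243}{35} \approx -23778.0$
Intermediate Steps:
$D = -5$ ($D = -5 + 0 = -5$)
$b{\left(U,a \right)} = \frac{-78 + U}{-5 + a}$ ($b{\left(U,a \right)} = \frac{U - 78}{a - 5} = \frac{-78 + U}{-5 + a}$)
$\left(-27230 + b{\left(170,40 \right)}\right) - -3449 = \left(-27230 + \frac{-78 + 170}{-5 + 40}\right) - -3449 = \left(-27230 + \frac{1}{35} \cdot 92\right) + \left(-3200 + 6649\right) = \left(-27230 + \frac{1}{35} \cdot 92\right) + 3449 = \left(-27230 + \frac{92}{35}\right) + 3449 = - \frac{952958}{35} + 3449 = - \frac{832243}{35}$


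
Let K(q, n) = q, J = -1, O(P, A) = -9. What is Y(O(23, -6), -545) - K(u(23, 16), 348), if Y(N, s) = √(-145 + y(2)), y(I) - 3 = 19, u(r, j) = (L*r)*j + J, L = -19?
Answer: 6993 + I*√123 ≈ 6993.0 + 11.091*I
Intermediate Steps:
u(r, j) = -1 - 19*j*r (u(r, j) = (-19*r)*j - 1 = -19*j*r - 1 = -1 - 19*j*r)
y(I) = 22 (y(I) = 3 + 19 = 22)
Y(N, s) = I*√123 (Y(N, s) = √(-145 + 22) = √(-123) = I*√123)
Y(O(23, -6), -545) - K(u(23, 16), 348) = I*√123 - (-1 - 19*16*23) = I*√123 - (-1 - 6992) = I*√123 - 1*(-6993) = I*√123 + 6993 = 6993 + I*√123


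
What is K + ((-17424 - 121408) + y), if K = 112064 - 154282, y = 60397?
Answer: -120653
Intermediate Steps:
K = -42218
K + ((-17424 - 121408) + y) = -42218 + ((-17424 - 121408) + 60397) = -42218 + (-138832 + 60397) = -42218 - 78435 = -120653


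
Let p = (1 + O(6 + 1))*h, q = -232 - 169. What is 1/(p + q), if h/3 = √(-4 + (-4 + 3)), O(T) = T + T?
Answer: -401/170926 - 45*I*√5/170926 ≈ -0.002346 - 0.00058869*I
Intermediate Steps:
O(T) = 2*T
h = 3*I*√5 (h = 3*√(-4 + (-4 + 3)) = 3*√(-4 - 1) = 3*√(-5) = 3*(I*√5) = 3*I*√5 ≈ 6.7082*I)
q = -401
p = 45*I*√5 (p = (1 + 2*(6 + 1))*(3*I*√5) = (1 + 2*7)*(3*I*√5) = (1 + 14)*(3*I*√5) = 15*(3*I*√5) = 45*I*√5 ≈ 100.62*I)
1/(p + q) = 1/(45*I*√5 - 401) = 1/(-401 + 45*I*√5)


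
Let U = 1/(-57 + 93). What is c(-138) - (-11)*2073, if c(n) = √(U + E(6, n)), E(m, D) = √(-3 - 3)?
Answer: 22803 + √(1 + 36*I*√6)/6 ≈ 22804.0 + 1.1004*I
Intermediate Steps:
E(m, D) = I*√6 (E(m, D) = √(-6) = I*√6)
U = 1/36 ≈ 0.027778
c(n) = √(1/36 + I*√6)
c(-138) - (-11)*2073 = √(1 + 36*I*√6)/6 - (-11)*2073 = √(1 + 36*I*√6)/6 - 1*(-22803) = √(1 + 36*I*√6)/6 + 22803 = 22803 + √(1 + 36*I*√6)/6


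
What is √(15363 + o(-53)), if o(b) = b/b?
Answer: 2*√3841 ≈ 123.95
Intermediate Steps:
o(b) = 1
√(15363 + o(-53)) = √(15363 + 1) = √15364 = 2*√3841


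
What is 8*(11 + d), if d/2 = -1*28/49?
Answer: 552/7 ≈ 78.857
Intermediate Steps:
d = -8/7 (d = 2*(-1*28/49) = 2*(-28*1/49) = 2*(-4/7) = -8/7 ≈ -1.1429)
8*(11 + d) = 8*(11 - 8/7) = 8*(69/7) = 552/7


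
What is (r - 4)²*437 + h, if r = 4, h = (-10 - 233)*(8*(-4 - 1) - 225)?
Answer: 64395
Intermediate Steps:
h = 64395 (h = -243*(8*(-5) - 225) = -243*(-40 - 225) = -243*(-265) = 64395)
(r - 4)²*437 + h = (4 - 4)²*437 + 64395 = 0²*437 + 64395 = 0*437 + 64395 = 0 + 64395 = 64395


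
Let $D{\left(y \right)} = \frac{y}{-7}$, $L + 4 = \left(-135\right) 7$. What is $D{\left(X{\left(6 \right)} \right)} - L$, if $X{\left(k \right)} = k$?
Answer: $\frac{6637}{7} \approx 948.14$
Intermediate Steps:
$L = -949$ ($L = -4 - 945 = -949$)
$D{\left(y \right)} = - \frac{y}{7}$ ($D{\left(y \right)} = y \left(- \frac{1}{7}\right) = - \frac{y}{7}$)
$D{\left(X{\left(6 \right)} \right)} - L = \left(- \frac{1}{7}\right) 6 - -949 = - \frac{6}{7} + 949 = \frac{6637}{7}$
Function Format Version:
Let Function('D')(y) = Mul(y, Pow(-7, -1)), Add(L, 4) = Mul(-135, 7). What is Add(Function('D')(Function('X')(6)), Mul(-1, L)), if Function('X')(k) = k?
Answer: Rational(6637, 7) ≈ 948.14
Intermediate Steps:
L = -949 (L = Add(-4, Mul(-135, 7)) = Add(-4, -945) = -949)
Function('D')(y) = Mul(Rational(-1, 7), y) (Function('D')(y) = Mul(y, Rational(-1, 7)) = Mul(Rational(-1, 7), y))
Add(Function('D')(Function('X')(6)), Mul(-1, L)) = Add(Mul(Rational(-1, 7), 6), Mul(-1, -949)) = Add(Rational(-6, 7), 949) = Rational(6637, 7)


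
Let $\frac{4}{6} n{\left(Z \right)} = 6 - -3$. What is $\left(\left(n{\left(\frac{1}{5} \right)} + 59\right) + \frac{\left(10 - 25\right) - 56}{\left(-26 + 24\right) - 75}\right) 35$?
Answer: $\frac{56535}{22} \approx 2569.8$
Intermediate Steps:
$n{\left(Z \right)} = \frac{27}{2}$ ($n{\left(Z \right)} = \frac{3 \left(6 - -3\right)}{2} = \frac{3 \left(6 + 3\right)}{2} = \frac{3}{2} \cdot 9 = \frac{27}{2}$)
$\left(\left(n{\left(\frac{1}{5} \right)} + 59\right) + \frac{\left(10 - 25\right) - 56}{\left(-26 + 24\right) - 75}\right) 35 = \left(\left(\frac{27}{2} + 59\right) + \frac{\left(10 - 25\right) - 56}{\left(-26 + 24\right) - 75}\right) 35 = \left(\frac{145}{2} + \frac{\left(10 - 25\right) - 56}{-2 - 75}\right) 35 = \left(\frac{145}{2} + \frac{-15 - 56}{-77}\right) 35 = \left(\frac{145}{2} - - \frac{71}{77}\right) 35 = \left(\frac{145}{2} + \frac{71}{77}\right) 35 = \frac{11307}{154} \cdot 35 = \frac{56535}{22}$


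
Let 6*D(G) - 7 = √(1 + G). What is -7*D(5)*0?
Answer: 0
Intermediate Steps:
D(G) = 7/6 + √(1 + G)/6
-7*D(5)*0 = -7*(7/6 + √(1 + 5)/6)*0 = -7*(7/6 + √6/6)*0 = (-49/6 - 7*√6/6)*0 = 0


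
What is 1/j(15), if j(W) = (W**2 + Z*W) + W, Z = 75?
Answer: 1/1365 ≈ 0.00073260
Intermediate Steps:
j(W) = W**2 + 76*W (j(W) = (W**2 + 75*W) + W = W**2 + 76*W)
1/j(15) = 1/(15*(76 + 15)) = 1/(15*91) = 1/1365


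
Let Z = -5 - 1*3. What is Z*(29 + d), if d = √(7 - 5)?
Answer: -232 - 8*√2 ≈ -243.31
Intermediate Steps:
Z = -8 (Z = -5 - 3 = -8)
d = √2 ≈ 1.4142
Z*(29 + d) = -8*(29 + √2) = -232 - 8*√2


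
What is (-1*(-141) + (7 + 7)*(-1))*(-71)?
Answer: -9017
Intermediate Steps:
(-1*(-141) + (7 + 7)*(-1))*(-71) = (141 + 14*(-1))*(-71) = (141 - 14)*(-71) = 127*(-71) = -9017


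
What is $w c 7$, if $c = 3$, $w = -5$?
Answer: $-105$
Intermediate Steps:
$w c 7 = \left(-5\right) 3 \cdot 7 = \left(-15\right) 7 = -105$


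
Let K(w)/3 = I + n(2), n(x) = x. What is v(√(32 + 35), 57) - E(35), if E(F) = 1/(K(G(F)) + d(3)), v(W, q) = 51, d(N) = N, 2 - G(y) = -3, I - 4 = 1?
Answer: 1223/24 ≈ 50.958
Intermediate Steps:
I = 5 (I = 4 + 1 = 5)
G(y) = 5 (G(y) = 2 - 1*(-3) = 2 + 3 = 5)
K(w) = 21 (K(w) = 3*(5 + 2) = 3*7 = 21)
E(F) = 1/24 (E(F) = 1/(21 + 3) = 1/24)
v(√(32 + 35), 57) - E(35) = 51 - 1*1/24 = 51 - 1/24 = 1223/24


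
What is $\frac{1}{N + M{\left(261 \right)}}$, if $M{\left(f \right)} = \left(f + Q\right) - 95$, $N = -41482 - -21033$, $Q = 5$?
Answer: $- \frac{1}{20278} \approx -4.9315 \cdot 10^{-5}$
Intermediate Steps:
$N = -20449$ ($N = -41482 + 21033 = -20449$)
$M{\left(f \right)} = -90 + f$ ($M{\left(f \right)} = \left(f + 5\right) - 95 = \left(5 + f\right) - 95 = -90 + f$)
$\frac{1}{N + M{\left(261 \right)}} = \frac{1}{-20449 + \left(-90 + 261\right)} = \frac{1}{-20449 + 171} = \frac{1}{-20278} = - \frac{1}{20278}$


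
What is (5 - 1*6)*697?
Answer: -697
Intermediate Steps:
(5 - 1*6)*697 = (5 - 6)*697 = -1*697 = -697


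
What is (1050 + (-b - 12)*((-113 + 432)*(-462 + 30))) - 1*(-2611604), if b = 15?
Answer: 6333470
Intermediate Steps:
(1050 + (-b - 12)*((-113 + 432)*(-462 + 30))) - 1*(-2611604) = (1050 + (-1*15 - 12)*((-113 + 432)*(-462 + 30))) - 1*(-2611604) = (1050 + (-15 - 12)*(319*(-432))) + 2611604 = (1050 - 27*(-137808)) + 2611604 = (1050 + 3720816) + 2611604 = 3721866 + 2611604 = 6333470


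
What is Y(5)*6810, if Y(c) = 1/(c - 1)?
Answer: 3405/2 ≈ 1702.5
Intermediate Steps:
Y(c) = 1/(-1 + c)
Y(5)*6810 = 6810/(-1 + 5) = 6810/4 = (¼)*6810 = 3405/2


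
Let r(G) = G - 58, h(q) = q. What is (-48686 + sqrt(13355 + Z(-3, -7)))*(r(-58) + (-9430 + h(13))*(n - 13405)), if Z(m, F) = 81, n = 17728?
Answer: 1981997663602 - 81419614*sqrt(3359) ≈ 1.9773e+12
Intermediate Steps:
r(G) = -58 + G
(-48686 + sqrt(13355 + Z(-3, -7)))*(r(-58) + (-9430 + h(13))*(n - 13405)) = (-48686 + sqrt(13355 + 81))*((-58 - 58) + (-9430 + 13)*(17728 - 13405)) = (-48686 + sqrt(13436))*(-116 - 9417*4323) = (-48686 + 2*sqrt(3359))*(-116 - 40709691) = (-48686 + 2*sqrt(3359))*(-40709807) = 1981997663602 - 81419614*sqrt(3359)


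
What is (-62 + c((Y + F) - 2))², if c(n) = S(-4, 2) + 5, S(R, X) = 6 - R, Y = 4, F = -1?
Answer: 2209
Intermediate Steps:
c(n) = 15 (c(n) = (6 - 1*(-4)) + 5 = (6 + 4) + 5 = 10 + 5 = 15)
(-62 + c((Y + F) - 2))² = (-62 + 15)² = (-47)² = 2209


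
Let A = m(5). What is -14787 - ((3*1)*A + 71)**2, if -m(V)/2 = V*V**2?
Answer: -475828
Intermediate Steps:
m(V) = -2*V**3 (m(V) = -2*V*V**2 = -2*V**3)
A = -250 (A = -2*5**3 = -2*125 = -250)
-14787 - ((3*1)*A + 71)**2 = -14787 - ((3*1)*(-250) + 71)**2 = -14787 - (3*(-250) + 71)**2 = -14787 - (-750 + 71)**2 = -14787 - 1*(-679)**2 = -14787 - 1*461041 = -14787 - 461041 = -475828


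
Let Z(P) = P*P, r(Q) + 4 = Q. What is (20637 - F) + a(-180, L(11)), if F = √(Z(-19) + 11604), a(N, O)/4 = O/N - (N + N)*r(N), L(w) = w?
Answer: -10994546/45 - √11965 ≈ -2.4443e+5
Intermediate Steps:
r(Q) = -4 + Q
Z(P) = P²
a(N, O) = -8*N*(-4 + N) + 4*O/N (a(N, O) = 4*(O/N - (N + N)*(-4 + N)) = 4*(O/N - 2*N*(-4 + N)) = -8*N*(-4 + N) + 4*O/N)
F = √11965 (F = √((-19)² + 11604) = √(361 + 11604) = √11965 ≈ 109.38)
(20637 - F) + a(-180, L(11)) = (20637 - √11965) + 4*(11 + 2*(-180)²*(4 - 1*(-180)))/(-180) = (20637 - √11965) + 4*(-1/180)*(11 + 2*32400*(4 + 180)) = (20637 - √11965) + 4*(-1/180)*(11 + 2*32400*184) = (20637 - √11965) + 4*(-1/180)*(11 + 11923200) = (20637 - √11965) + 4*(-1/180)*11923211 = (20637 - √11965) - 11923211/45 = -10994546/45 - √11965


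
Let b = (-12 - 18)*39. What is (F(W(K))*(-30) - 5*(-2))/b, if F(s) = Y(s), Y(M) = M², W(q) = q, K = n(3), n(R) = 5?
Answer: 74/117 ≈ 0.63248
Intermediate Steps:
K = 5
F(s) = s²
b = -1170 (b = -30*39 = -1170)
(F(W(K))*(-30) - 5*(-2))/b = (5²*(-30) - 5*(-2))/(-1170) = (25*(-30) + 10)*(-1/1170) = (-750 + 10)*(-1/1170) = -740*(-1/1170) = 74/117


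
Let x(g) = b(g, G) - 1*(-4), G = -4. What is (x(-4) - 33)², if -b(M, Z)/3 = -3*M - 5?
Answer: 2500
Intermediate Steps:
b(M, Z) = 15 + 9*M (b(M, Z) = -3*(-3*M - 5) = -3*(-5 - 3*M) = 15 + 9*M)
x(g) = 19 + 9*g (x(g) = (15 + 9*g) - 1*(-4) = (15 + 9*g) + 4 = 19 + 9*g)
(x(-4) - 33)² = ((19 + 9*(-4)) - 33)² = ((19 - 36) - 33)² = (-17 - 33)² = (-50)² = 2500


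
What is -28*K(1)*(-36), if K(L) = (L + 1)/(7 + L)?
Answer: 252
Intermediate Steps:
K(L) = (1 + L)/(7 + L)
-28*K(1)*(-36) = -28*(1 + 1)/(7 + 1)*(-36) = -28*2/8*(-36) = -7*2/2*(-36) = -28*¼*(-36) = -7*(-36) = 252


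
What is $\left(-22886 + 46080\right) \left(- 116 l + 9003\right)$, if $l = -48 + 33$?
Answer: $249173142$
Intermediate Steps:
$l = -15$
$\left(-22886 + 46080\right) \left(- 116 l + 9003\right) = \left(-22886 + 46080\right) \left(\left(-116\right) \left(-15\right) + 9003\right) = 23194 \left(1740 + 9003\right) = 23194 \cdot 10743 = 249173142$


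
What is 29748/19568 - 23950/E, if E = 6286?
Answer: -35207209/15375556 ≈ -2.2898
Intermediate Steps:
29748/19568 - 23950/E = 29748/19568 - 23950/6286 = 29748*(1/19568) - 23950*1/6286 = 7437/4892 - 11975/3143 = -35207209/15375556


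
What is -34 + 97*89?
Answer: 8599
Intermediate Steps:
-34 + 97*89 = -34 + 8633 = 8599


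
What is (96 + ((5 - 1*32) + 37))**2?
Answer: 11236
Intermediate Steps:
(96 + ((5 - 1*32) + 37))**2 = (96 + ((5 - 32) + 37))**2 = (96 + (-27 + 37))**2 = (96 + 10)**2 = 106**2 = 11236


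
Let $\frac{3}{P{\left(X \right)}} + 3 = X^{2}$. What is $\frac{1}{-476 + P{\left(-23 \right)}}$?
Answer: $- \frac{526}{250373} \approx -0.0021009$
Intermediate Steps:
$P{\left(X \right)} = \frac{3}{-3 + X^{2}}$
$\frac{1}{-476 + P{\left(-23 \right)}} = \frac{1}{-476 + \frac{3}{-3 + \left(-23\right)^{2}}} = \frac{1}{-476 + \frac{3}{-3 + 529}} = \frac{1}{-476 + \frac{3}{526}} = \frac{1}{- \frac{250373}{526}} = - \frac{526}{250373}$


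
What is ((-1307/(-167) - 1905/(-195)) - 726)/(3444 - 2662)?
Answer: -768973/848861 ≈ -0.90589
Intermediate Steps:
((-1307/(-167) - 1905/(-195)) - 726)/(3444 - 2662) = ((-1307*(-1/167) - 1905*(-1/195)) - 726)/782 = ((1307/167 + 127/13) - 726)*(1/782) = (38200/2171 - 726)*(1/782) = -1537946/2171*1/782 = -768973/848861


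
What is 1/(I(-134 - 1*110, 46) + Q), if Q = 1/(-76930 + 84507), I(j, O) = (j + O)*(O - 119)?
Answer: 7577/109517959 ≈ 6.9185e-5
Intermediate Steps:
I(j, O) = (-119 + O)*(O + j) (I(j, O) = (O + j)*(-119 + O) = (-119 + O)*(O + j))
Q = 1/7577 ≈ 0.00013198
1/(I(-134 - 1*110, 46) + Q) = 1/((46² - 119*46 - 119*(-134 - 1*110) + 46*(-134 - 1*110)) + 1/7577) = 1/((2116 - 5474 - 119*(-134 - 110) + 46*(-134 - 110)) + 1/7577) = 1/((2116 - 5474 - 119*(-244) + 46*(-244)) + 1/7577) = 1/((2116 - 5474 + 29036 - 11224) + 1/7577) = 1/(14454 + 1/7577) = 1/(109517959/7577) = 7577/109517959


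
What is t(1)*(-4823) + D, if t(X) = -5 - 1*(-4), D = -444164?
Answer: -439341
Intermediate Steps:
t(X) = -1 (t(X) = -5 + 4 = -1)
t(1)*(-4823) + D = -1*(-4823) - 444164 = 4823 - 444164 = -439341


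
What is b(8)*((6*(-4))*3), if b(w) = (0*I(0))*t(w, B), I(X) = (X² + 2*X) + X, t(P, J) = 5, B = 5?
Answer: 0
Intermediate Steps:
I(X) = X² + 3*X
b(w) = 0 (b(w) = (0*(0*(3 + 0)))*5 = (0*(0*3))*5 = (0*0)*5 = 0*5 = 0)
b(8)*((6*(-4))*3) = 0*((6*(-4))*3) = 0*(-24*3) = 0*(-72) = 0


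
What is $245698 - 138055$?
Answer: $107643$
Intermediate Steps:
$245698 - 138055 = 107643$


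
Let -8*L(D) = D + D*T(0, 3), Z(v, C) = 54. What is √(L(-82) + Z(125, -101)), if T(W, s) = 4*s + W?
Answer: √749/2 ≈ 13.684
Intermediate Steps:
T(W, s) = W + 4*s
L(D) = -13*D/8 (L(D) = -(D + D*(0 + 4*3))/8 = -(D + D*(0 + 12))/8 = -(D + D*12)/8 = -(D + 12*D)/8 = -13*D/8)
√(L(-82) + Z(125, -101)) = √(-13/8*(-82) + 54) = √(533/4 + 54) = √(749/4) = √749/2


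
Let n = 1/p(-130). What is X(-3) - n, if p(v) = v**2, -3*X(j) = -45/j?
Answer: -84501/16900 ≈ -5.0001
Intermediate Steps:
X(j) = 15/j (X(j) = -(-15)/j = 15/j)
n = 1/16900 (n = 1/((-130)**2) = 1/16900 ≈ 5.9172e-5)
X(-3) - n = 15/(-3) - 1*1/16900 = 15*(-1/3) - 1/16900 = -5 - 1/16900 = -84501/16900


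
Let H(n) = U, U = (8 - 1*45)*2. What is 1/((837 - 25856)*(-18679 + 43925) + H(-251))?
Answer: -1/631629748 ≈ -1.5832e-9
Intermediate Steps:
U = -74 (U = (8 - 45)*2 = -37*2 = -74)
H(n) = -74
1/((837 - 25856)*(-18679 + 43925) + H(-251)) = 1/((837 - 25856)*(-18679 + 43925) - 74) = 1/(-25019*25246 - 74) = 1/(-631629674 - 74) = 1/(-631629748) = -1/631629748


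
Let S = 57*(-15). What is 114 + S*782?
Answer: -668496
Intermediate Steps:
S = -855
114 + S*782 = 114 - 855*782 = 114 - 668610 = -668496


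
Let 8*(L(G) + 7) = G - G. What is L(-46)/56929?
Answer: -7/56929 ≈ -0.00012296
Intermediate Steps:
L(G) = -7 (L(G) = -7 + (G - G)/8 = -7 + (⅛)*0 = -7 + 0 = -7)
L(-46)/56929 = -7/56929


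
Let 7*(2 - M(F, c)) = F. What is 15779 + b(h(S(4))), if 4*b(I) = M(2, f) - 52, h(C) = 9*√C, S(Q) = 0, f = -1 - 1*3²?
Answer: 110365/7 ≈ 15766.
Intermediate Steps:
f = -10 (f = -1 - 1*9 = -1 - 9 = -10)
M(F, c) = 2 - F/7
b(I) = -88/7 (b(I) = ((2 - ⅐*2) - 52)/4 = ((2 - 2/7) - 52)/4 = (12/7 - 52)/4 = (¼)*(-352/7) = -88/7)
15779 + b(h(S(4))) = 15779 - 88/7 = 110365/7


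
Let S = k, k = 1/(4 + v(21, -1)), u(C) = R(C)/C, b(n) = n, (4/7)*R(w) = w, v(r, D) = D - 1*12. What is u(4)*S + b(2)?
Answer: 65/36 ≈ 1.8056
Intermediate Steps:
v(r, D) = -12 + D (v(r, D) = D - 12 = -12 + D)
R(w) = 7*w/4
u(C) = 7/4 (u(C) = (7*C/4)/C = 7/4)
k = -⅑ (k = 1/(4 + (-12 - 1)) = 1/(4 - 13) = 1/(-9) = -⅑ ≈ -0.11111)
S = -⅑ ≈ -0.11111
u(4)*S + b(2) = (7/4)*(-⅑) + 2 = -7/36 + 2 = 65/36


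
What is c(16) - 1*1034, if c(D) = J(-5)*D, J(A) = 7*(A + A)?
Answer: -2154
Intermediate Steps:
J(A) = 14*A (J(A) = 7*(2*A) = 14*A)
c(D) = -70*D (c(D) = (14*(-5))*D = -70*D)
c(16) - 1*1034 = -70*16 - 1*1034 = -1120 - 1034 = -2154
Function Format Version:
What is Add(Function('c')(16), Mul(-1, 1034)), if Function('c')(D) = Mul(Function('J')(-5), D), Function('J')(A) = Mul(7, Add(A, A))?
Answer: -2154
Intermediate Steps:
Function('J')(A) = Mul(14, A) (Function('J')(A) = Mul(7, Mul(2, A)) = Mul(14, A))
Function('c')(D) = Mul(-70, D) (Function('c')(D) = Mul(Mul(14, -5), D) = Mul(-70, D))
Add(Function('c')(16), Mul(-1, 1034)) = Add(Mul(-70, 16), Mul(-1, 1034)) = Add(-1120, -1034) = -2154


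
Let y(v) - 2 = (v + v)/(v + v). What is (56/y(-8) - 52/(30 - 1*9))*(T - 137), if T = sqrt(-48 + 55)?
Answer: -46580/21 + 340*sqrt(7)/21 ≈ -2175.3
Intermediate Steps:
y(v) = 3 (y(v) = 2 + (v + v)/(v + v) = 2 + (2*v)/((2*v)) = 2 + (2*v)*(1/(2*v)) = 2 + 1 = 3)
T = sqrt(7) ≈ 2.6458
(56/y(-8) - 52/(30 - 1*9))*(T - 137) = (56/3 - 52/(30 - 1*9))*(sqrt(7) - 137) = (56*(1/3) - 52/(30 - 9))*(-137 + sqrt(7)) = (56/3 - 52/21)*(-137 + sqrt(7)) = 340*(-137 + sqrt(7))/21 = -46580/21 + 340*sqrt(7)/21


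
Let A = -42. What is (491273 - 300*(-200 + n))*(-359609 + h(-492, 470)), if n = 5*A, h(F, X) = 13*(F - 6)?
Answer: -224874902659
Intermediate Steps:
h(F, X) = -78 + 13*F (h(F, X) = 13*(-6 + F) = -78 + 13*F)
n = -210 (n = 5*(-42) = -210)
(491273 - 300*(-200 + n))*(-359609 + h(-492, 470)) = (491273 - 300*(-200 - 210))*(-359609 + (-78 + 13*(-492))) = (491273 - 300*(-410))*(-359609 + (-78 - 6396)) = (491273 + 123000)*(-359609 - 6474) = 614273*(-366083) = -224874902659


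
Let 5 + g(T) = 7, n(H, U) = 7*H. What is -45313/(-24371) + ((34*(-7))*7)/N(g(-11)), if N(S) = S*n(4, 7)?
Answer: -2718897/97484 ≈ -27.891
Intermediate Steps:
g(T) = 2 (g(T) = -5 + 7 = 2)
N(S) = 28*S (N(S) = S*(7*4) = S*28 = 28*S)
-45313/(-24371) + ((34*(-7))*7)/N(g(-11)) = -45313/(-24371) + ((34*(-7))*7)/((28*2)) = -45313*(-1/24371) - 238*7/56 = 45313/24371 - 1666*1/56 = 45313/24371 - 119/4 = -2718897/97484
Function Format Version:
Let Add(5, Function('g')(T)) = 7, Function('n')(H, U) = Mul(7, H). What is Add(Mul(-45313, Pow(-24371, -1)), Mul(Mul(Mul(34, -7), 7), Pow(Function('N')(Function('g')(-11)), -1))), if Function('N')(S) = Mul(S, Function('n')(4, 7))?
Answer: Rational(-2718897, 97484) ≈ -27.891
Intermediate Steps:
Function('g')(T) = 2 (Function('g')(T) = Add(-5, 7) = 2)
Function('N')(S) = Mul(28, S) (Function('N')(S) = Mul(S, Mul(7, 4)) = Mul(S, 28) = Mul(28, S))
Add(Mul(-45313, Pow(-24371, -1)), Mul(Mul(Mul(34, -7), 7), Pow(Function('N')(Function('g')(-11)), -1))) = Add(Mul(-45313, Pow(-24371, -1)), Mul(Mul(Mul(34, -7), 7), Pow(Mul(28, 2), -1))) = Add(Mul(-45313, Rational(-1, 24371)), Mul(Mul(-238, 7), Pow(56, -1))) = Add(Rational(45313, 24371), Mul(-1666, Rational(1, 56))) = Add(Rational(45313, 24371), Rational(-119, 4)) = Rational(-2718897, 97484)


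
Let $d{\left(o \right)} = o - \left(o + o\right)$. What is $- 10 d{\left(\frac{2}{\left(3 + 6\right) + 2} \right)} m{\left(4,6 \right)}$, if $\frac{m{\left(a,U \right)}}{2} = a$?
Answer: $\frac{160}{11} \approx 14.545$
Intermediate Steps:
$m{\left(a,U \right)} = 2 a$
$d{\left(o \right)} = - o$ ($d{\left(o \right)} = o - 2 o = - o$)
$- 10 d{\left(\frac{2}{\left(3 + 6\right) + 2} \right)} m{\left(4,6 \right)} = - 10 \left(- \frac{2}{\left(3 + 6\right) + 2}\right) 2 \cdot 4 = - 10 \left(- \frac{2}{9 + 2}\right) 8 = - 10 \left(- \frac{2}{11}\right) 8 = - 10 \left(\left(-1\right) \frac{2}{11}\right) 8 = \left(-10\right) \left(- \frac{2}{11}\right) 8 = \frac{20}{11} \cdot 8 = \frac{160}{11}$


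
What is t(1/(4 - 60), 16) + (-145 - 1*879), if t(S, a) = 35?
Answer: -989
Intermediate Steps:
t(1/(4 - 60), 16) + (-145 - 1*879) = 35 + (-145 - 1*879) = 35 + (-145 - 879) = 35 - 1024 = -989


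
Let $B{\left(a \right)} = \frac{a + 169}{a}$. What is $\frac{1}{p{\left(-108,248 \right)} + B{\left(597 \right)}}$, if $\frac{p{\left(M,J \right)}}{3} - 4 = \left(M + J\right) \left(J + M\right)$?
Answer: $\frac{597}{35111530} \approx 1.7003 \cdot 10^{-5}$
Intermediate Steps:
$p{\left(M,J \right)} = 12 + 3 \left(J + M\right)^{2}$ ($p{\left(M,J \right)} = 12 + 3 \left(M + J\right) \left(J + M\right) = 12 + 3 \left(J + M\right) \left(J + M\right) = 12 + 3 \left(J + M\right)^{2}$)
$B{\left(a \right)} = \frac{169 + a}{a}$
$\frac{1}{p{\left(-108,248 \right)} + B{\left(597 \right)}} = \frac{1}{\left(12 + 3 \left(248 - 108\right)^{2}\right) + \frac{169 + 597}{597}} = \frac{1}{\left(12 + 3 \cdot 140^{2}\right) + \frac{1}{597} \cdot 766} = \frac{1}{\left(12 + 3 \cdot 19600\right) + \frac{766}{597}} = \frac{1}{\left(12 + 58800\right) + \frac{766}{597}} = \frac{1}{58812 + \frac{766}{597}} = \frac{1}{\frac{35111530}{597}} = \frac{597}{35111530}$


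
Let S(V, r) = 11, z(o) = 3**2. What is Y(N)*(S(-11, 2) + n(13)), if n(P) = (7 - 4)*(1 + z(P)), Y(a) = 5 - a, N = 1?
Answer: 164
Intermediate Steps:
z(o) = 9
n(P) = 30 (n(P) = (7 - 4)*(1 + 9) = 3*10 = 30)
Y(N)*(S(-11, 2) + n(13)) = (5 - 1*1)*(11 + 30) = (5 - 1)*41 = 4*41 = 164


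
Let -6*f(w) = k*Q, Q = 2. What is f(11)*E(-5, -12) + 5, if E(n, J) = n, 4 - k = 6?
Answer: 5/3 ≈ 1.6667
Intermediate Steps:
k = -2 (k = 4 - 1*6 = 4 - 6 = -2)
f(w) = 2/3 (f(w) = -(-1)*2/3 = -1/6*(-4) = 2/3)
f(11)*E(-5, -12) + 5 = (2/3)*(-5) + 5 = -10/3 + 5 = 5/3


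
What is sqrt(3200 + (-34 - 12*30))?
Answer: sqrt(2806) ≈ 52.972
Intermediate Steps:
sqrt(3200 + (-34 - 12*30)) = sqrt(3200 + (-34 - 360)) = sqrt(3200 - 394) = sqrt(2806)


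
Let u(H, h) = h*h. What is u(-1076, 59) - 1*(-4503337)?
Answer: 4506818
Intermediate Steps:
u(H, h) = h²
u(-1076, 59) - 1*(-4503337) = 59² - 1*(-4503337) = 3481 + 4503337 = 4506818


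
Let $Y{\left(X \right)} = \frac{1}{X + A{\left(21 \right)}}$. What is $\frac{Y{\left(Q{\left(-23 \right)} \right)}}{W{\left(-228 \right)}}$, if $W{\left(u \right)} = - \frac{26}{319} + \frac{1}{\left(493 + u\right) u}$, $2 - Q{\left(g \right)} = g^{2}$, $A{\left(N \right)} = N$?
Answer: $\frac{876090}{36138497} \approx 0.024243$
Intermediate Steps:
$Q{\left(g \right)} = 2 - g^{2}$
$Y{\left(X \right)} = \frac{1}{21 + X}$ ($Y{\left(X \right)} = \frac{1}{X + 21} = \frac{1}{21 + X}$)
$W{\left(u \right)} = - \frac{26}{319} + \frac{1}{u \left(493 + u\right)}$ ($W{\left(u \right)} = \left(-26\right) \frac{1}{319} + \frac{1}{u \left(493 + u\right)} = - \frac{26}{319} + \frac{1}{u \left(493 + u\right)}$)
$\frac{Y{\left(Q{\left(-23 \right)} \right)}}{W{\left(-228 \right)}} = \frac{1}{\left(21 + \left(2 - \left(-23\right)^{2}\right)\right) \frac{319 - -2922504 - 26 \left(-228\right)^{2}}{319 \left(-228\right) \left(493 - 228\right)}} = \frac{1}{\left(21 + \left(2 - 529\right)\right) \frac{1}{319} \left(- \frac{1}{228}\right) \frac{1}{265} \left(319 + 2922504 - 1351584\right)} = \frac{1}{\left(21 - 527\right) \frac{1}{319} \left(- \frac{1}{228}\right) \frac{1}{265} \cdot 1571239} = \frac{1}{\left(-506\right) \left(- \frac{1571239}{19273980}\right)} = \left(- \frac{1}{506}\right) \left(- \frac{19273980}{1571239}\right) = \frac{876090}{36138497}$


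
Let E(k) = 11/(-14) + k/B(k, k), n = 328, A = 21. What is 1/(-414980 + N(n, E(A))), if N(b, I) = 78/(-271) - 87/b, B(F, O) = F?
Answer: -88888/36886791401 ≈ -2.4097e-6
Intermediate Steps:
E(k) = 3/14 (E(k) = 11/(-14) + k/k = 11*(-1/14) + 1 = -11/14 + 1 = 3/14)
N(b, I) = -78/271 - 87/b (N(b, I) = 78*(-1/271) - 87/b = -78/271 - 87/b)
1/(-414980 + N(n, E(A))) = 1/(-414980 + (-78/271 - 87/328)) = 1/(-414980 - 49161/88888) = 1/(-36886791401/88888) = -88888/36886791401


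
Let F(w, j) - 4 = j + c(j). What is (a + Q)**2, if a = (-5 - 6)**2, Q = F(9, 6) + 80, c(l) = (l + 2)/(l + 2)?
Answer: 44944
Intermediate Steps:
c(l) = 1 (c(l) = (2 + l)/(2 + l) = 1)
F(w, j) = 5 + j (F(w, j) = 4 + (j + 1) = 4 + (1 + j) = 5 + j)
Q = 91 (Q = (5 + 6) + 80 = 11 + 80 = 91)
a = 121 (a = (-11)**2 = 121)
(a + Q)**2 = (121 + 91)**2 = 212**2 = 44944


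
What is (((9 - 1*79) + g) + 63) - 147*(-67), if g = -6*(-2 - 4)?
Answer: 9878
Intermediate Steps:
g = 36 (g = -6*(-6) = 36)
(((9 - 1*79) + g) + 63) - 147*(-67) = (((9 - 1*79) + 36) + 63) - 147*(-67) = (((9 - 79) + 36) + 63) + 9849 = ((-70 + 36) + 63) + 9849 = (-34 + 63) + 9849 = 29 + 9849 = 9878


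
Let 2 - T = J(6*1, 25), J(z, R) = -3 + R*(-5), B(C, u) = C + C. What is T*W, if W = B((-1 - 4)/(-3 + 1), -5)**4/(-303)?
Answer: -81250/303 ≈ -268.15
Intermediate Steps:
B(C, u) = 2*C
W = -625/303 (W = (2*((-1 - 4)/(-3 + 1)))**4/(-303) = (2*(-5/(-2)))**4*(-1/303) = (2*(-5*(-1/2)))**4*(-1/303) = (2*(5/2))**4*(-1/303) = 5**4*(-1/303) = 625*(-1/303) = -625/303 ≈ -2.0627)
J(z, R) = -3 - 5*R
T = 130 (T = 2 - (-3 - 5*25) = 2 - (-3 - 125) = 2 - 1*(-128) = 2 + 128 = 130)
T*W = 130*(-625/303) = -81250/303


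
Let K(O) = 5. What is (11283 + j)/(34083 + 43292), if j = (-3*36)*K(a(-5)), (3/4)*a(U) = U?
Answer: 10743/77375 ≈ 0.13884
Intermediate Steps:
a(U) = 4*U/3
j = -540 (j = -3*36*5 = -108*5 = -540)
(11283 + j)/(34083 + 43292) = (11283 - 540)/(34083 + 43292) = 10743/77375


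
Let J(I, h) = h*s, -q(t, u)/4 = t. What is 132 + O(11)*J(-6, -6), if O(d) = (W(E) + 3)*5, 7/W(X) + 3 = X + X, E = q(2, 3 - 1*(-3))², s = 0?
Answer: 132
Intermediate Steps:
q(t, u) = -4*t
E = 64 (E = (-4*2)² = (-8)² = 64)
W(X) = 7/(-3 + 2*X) (W(X) = 7/(-3 + (X + X)) = 7/(-3 + 2*X))
J(I, h) = 0 (J(I, h) = h*0 = 0)
O(d) = 382/25 (O(d) = (7/(-3 + 2*64) + 3)*5 = (7/(-3 + 128) + 3)*5 = (7/125 + 3)*5 = (382/125)*5 = 382/25)
132 + O(11)*J(-6, -6) = 132 + (382/25)*0 = 132 + 0 = 132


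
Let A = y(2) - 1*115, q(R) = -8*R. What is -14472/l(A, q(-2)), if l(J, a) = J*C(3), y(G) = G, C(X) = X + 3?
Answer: 2412/113 ≈ 21.345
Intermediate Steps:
C(X) = 3 + X
A = -113 (A = 2 - 1*115 = 2 - 115 = -113)
l(J, a) = 6*J (l(J, a) = J*(3 + 3) = J*6 = 6*J)
-14472/l(A, q(-2)) = -14472/(6*(-113)) = -14472/(-678) = -14472*(-1/678) = 2412/113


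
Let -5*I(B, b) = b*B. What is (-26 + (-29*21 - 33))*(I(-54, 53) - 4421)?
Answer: 12854324/5 ≈ 2.5709e+6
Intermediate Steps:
I(B, b) = -B*b/5 (I(B, b) = -b*B/5 = -B*b/5)
(-26 + (-29*21 - 33))*(I(-54, 53) - 4421) = (-26 + (-29*21 - 33))*(-⅕*(-54)*53 - 4421) = (-26 + (-609 - 33))*(2862/5 - 4421) = (-26 - 642)*(-19243/5) = -668*(-19243/5) = 12854324/5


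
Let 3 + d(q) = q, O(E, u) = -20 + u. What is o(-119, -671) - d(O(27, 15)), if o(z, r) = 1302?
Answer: 1310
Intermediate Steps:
d(q) = -3 + q
o(-119, -671) - d(O(27, 15)) = 1302 - (-3 + (-20 + 15)) = 1302 - (-3 - 5) = 1302 - 1*(-8) = 1302 + 8 = 1310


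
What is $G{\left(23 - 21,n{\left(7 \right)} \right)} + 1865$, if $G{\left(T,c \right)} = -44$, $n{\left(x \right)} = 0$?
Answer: $1821$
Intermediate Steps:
$G{\left(23 - 21,n{\left(7 \right)} \right)} + 1865 = -44 + 1865 = 1821$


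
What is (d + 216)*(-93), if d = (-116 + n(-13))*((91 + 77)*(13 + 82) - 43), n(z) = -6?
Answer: 180574194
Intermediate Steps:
d = -1941874 (d = (-116 - 6)*((91 + 77)*(13 + 82) - 43) = -122*(168*95 - 43) = -122*(15960 - 43) = -122*15917 = -1941874)
(d + 216)*(-93) = (-1941874 + 216)*(-93) = -1941658*(-93) = 180574194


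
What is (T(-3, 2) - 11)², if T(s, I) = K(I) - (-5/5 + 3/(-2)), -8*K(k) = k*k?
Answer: 81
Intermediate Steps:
K(k) = -k²/8 (K(k) = -k*k/8 = -k²/8)
T(s, I) = 5/2 - I²/8 (T(s, I) = -I²/8 - (-5/5 + 3/(-2)) = -I²/8 - (-5*⅕ + 3*(-½)) = -I²/8 - (-1 - 3/2) = -I²/8 - 1*(-5/2) = -I²/8 + 5/2 = 5/2 - I²/8)
(T(-3, 2) - 11)² = ((5/2 - ⅛*2²) - 11)² = ((5/2 - ⅛*4) - 11)² = ((5/2 - ½) - 11)² = (2 - 11)² = (-9)² = 81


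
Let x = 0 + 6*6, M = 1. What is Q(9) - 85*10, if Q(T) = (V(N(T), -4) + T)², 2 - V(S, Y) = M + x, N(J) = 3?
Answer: -174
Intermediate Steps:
x = 36 (x = 0 + 36 = 36)
V(S, Y) = -35 (V(S, Y) = 2 - (1 + 36) = 2 - 1*37 = 2 - 37 = -35)
Q(T) = (-35 + T)²
Q(9) - 85*10 = (-35 + 9)² - 85*10 = (-26)² - 850 = 676 - 850 = -174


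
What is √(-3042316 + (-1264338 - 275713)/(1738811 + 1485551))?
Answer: I*√31629474616966796366/3224362 ≈ 1744.2*I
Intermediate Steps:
√(-3042316 + (-1264338 - 275713)/(1738811 + 1485551)) = √(-3042316 - 1540051/3224362) = √(-9809529642443/3224362) = I*√31629474616966796366/3224362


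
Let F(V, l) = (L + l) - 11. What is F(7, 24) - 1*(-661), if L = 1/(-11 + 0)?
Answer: 7413/11 ≈ 673.91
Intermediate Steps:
L = -1/11 (L = 1/(-11) = -1/11 ≈ -0.090909)
F(V, l) = -122/11 + l (F(V, l) = (-1/11 + l) - 11 = -122/11 + l)
F(7, 24) - 1*(-661) = (-122/11 + 24) - 1*(-661) = 142/11 + 661 = 7413/11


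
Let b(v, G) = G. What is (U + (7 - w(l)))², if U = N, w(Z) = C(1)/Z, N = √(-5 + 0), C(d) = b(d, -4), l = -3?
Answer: 244/9 + 34*I*√5/3 ≈ 27.111 + 25.342*I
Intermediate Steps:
C(d) = -4
N = I*√5 (N = √(-5) = I*√5 ≈ 2.2361*I)
w(Z) = -4/Z
U = I*√5 ≈ 2.2361*I
(U + (7 - w(l)))² = (I*√5 + (7 - (-4)/(-3)))² = (I*√5 + (7 - (-4)*(-1)/3))² = (I*√5 + (7 - 1*4/3))² = (I*√5 + (7 - 4/3))² = (I*√5 + 17/3)² = (17/3 + I*√5)²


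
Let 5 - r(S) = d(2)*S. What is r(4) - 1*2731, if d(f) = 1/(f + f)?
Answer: -2727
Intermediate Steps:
d(f) = 1/(2*f)
r(S) = 5 - S/4 (r(S) = 5 - (½)/2*S = 5 - (½)*(½)*S = 5 - S/4)
r(4) - 1*2731 = (5 - ¼*4) - 1*2731 = (5 - 1) - 2731 = 4 - 2731 = -2727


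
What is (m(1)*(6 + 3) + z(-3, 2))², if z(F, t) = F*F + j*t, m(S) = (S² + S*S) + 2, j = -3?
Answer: 1521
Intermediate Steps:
m(S) = 2 + 2*S² (m(S) = (S² + S²) + 2 = 2*S² + 2 = 2 + 2*S²)
z(F, t) = F² - 3*t (z(F, t) = F*F - 3*t = F² - 3*t)
(m(1)*(6 + 3) + z(-3, 2))² = ((2 + 2*1²)*(6 + 3) + ((-3)² - 3*2))² = ((2 + 2*1)*9 + (9 - 6))² = ((2 + 2)*9 + 3)² = (4*9 + 3)² = (36 + 3)² = 39² = 1521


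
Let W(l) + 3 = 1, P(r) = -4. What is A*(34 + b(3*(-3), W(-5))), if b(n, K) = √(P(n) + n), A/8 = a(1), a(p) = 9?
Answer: 2448 + 72*I*√13 ≈ 2448.0 + 259.6*I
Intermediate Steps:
A = 72 (A = 8*9 = 72)
W(l) = -2 (W(l) = -3 + 1 = -2)
b(n, K) = √(-4 + n)
A*(34 + b(3*(-3), W(-5))) = 72*(34 + √(-4 + 3*(-3))) = 72*(34 + √(-4 - 9)) = 72*(34 + √(-13)) = 72*(34 + I*√13) = 2448 + 72*I*√13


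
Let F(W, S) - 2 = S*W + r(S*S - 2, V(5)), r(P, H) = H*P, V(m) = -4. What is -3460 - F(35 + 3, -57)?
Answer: 11692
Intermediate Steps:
F(W, S) = 10 - 4*S**2 + S*W (F(W, S) = 2 + (S*W - 4*(S*S - 2)) = 2 + (S*W - 4*(S**2 - 2)) = 2 + (S*W - 4*(-2 + S**2)) = 2 + (S*W + (8 - 4*S**2)) = 2 + (8 - 4*S**2 + S*W) = 10 - 4*S**2 + S*W)
-3460 - F(35 + 3, -57) = -3460 - (10 - 4*(-57)**2 - 57*(35 + 3)) = -3460 - (10 - 4*3249 - 57*38) = -3460 - (10 - 12996 - 2166) = -3460 - 1*(-15152) = -3460 + 15152 = 11692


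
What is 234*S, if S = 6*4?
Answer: 5616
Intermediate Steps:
S = 24
234*S = 234*24 = 5616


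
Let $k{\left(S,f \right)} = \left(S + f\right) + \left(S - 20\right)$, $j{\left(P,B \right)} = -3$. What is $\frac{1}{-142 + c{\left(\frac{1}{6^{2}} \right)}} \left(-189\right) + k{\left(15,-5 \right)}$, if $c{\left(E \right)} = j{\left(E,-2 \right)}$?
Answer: $\frac{914}{145} \approx 6.3035$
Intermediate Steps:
$k{\left(S,f \right)} = -20 + f + 2 S$ ($k{\left(S,f \right)} = \left(S + f\right) + \left(-20 + S\right) = -20 + f + 2 S$)
$c{\left(E \right)} = -3$
$\frac{1}{-142 + c{\left(\frac{1}{6^{2}} \right)}} \left(-189\right) + k{\left(15,-5 \right)} = \frac{1}{-142 - 3} \left(-189\right) - -5 = \frac{1}{-145} \left(-189\right) - -5 = \left(- \frac{1}{145}\right) \left(-189\right) + 5 = \frac{189}{145} + 5 = \frac{914}{145}$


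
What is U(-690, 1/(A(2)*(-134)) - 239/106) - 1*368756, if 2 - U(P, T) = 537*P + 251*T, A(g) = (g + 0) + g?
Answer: 66542963/28408 ≈ 2342.4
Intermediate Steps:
A(g) = 2*g (A(g) = g + g = 2*g)
U(P, T) = 2 - 537*P - 251*T (U(P, T) = 2 - (537*P + 251*T) = 2 - (251*T + 537*P) = 2 + (-537*P - 251*T) = 2 - 537*P - 251*T)
U(-690, 1/(A(2)*(-134)) - 239/106) - 1*368756 = (2 - 537*(-690) - 251*(1/((2*2)*(-134)) - 239/106)) - 1*368756 = (2 + 370530 - 251*(-1/134/4 - 239*1/106)) - 368756 = (2 + 370530 - 251*((1/4)*(-1/134) - 239/106)) - 368756 = (2 + 370530 - 251*(-1/536 - 239/106)) - 368756 = (2 + 370530 - 251*(-64105/28408)) - 368756 = (2 + 370530 + 16090355/28408) - 368756 = 10542163411/28408 - 368756 = 66542963/28408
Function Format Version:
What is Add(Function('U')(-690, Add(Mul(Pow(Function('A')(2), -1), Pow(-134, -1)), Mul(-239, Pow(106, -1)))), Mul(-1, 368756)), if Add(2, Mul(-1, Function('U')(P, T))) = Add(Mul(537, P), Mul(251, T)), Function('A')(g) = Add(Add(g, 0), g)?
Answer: Rational(66542963, 28408) ≈ 2342.4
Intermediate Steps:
Function('A')(g) = Mul(2, g) (Function('A')(g) = Add(g, g) = Mul(2, g))
Function('U')(P, T) = Add(2, Mul(-537, P), Mul(-251, T)) (Function('U')(P, T) = Add(2, Mul(-1, Add(Mul(537, P), Mul(251, T)))) = Add(2, Mul(-1, Add(Mul(251, T), Mul(537, P)))) = Add(2, Add(Mul(-537, P), Mul(-251, T))) = Add(2, Mul(-537, P), Mul(-251, T)))
Add(Function('U')(-690, Add(Mul(Pow(Function('A')(2), -1), Pow(-134, -1)), Mul(-239, Pow(106, -1)))), Mul(-1, 368756)) = Add(Add(2, Mul(-537, -690), Mul(-251, Add(Mul(Pow(Mul(2, 2), -1), Pow(-134, -1)), Mul(-239, Pow(106, -1))))), Mul(-1, 368756)) = Add(Add(2, 370530, Mul(-251, Add(Mul(Pow(4, -1), Rational(-1, 134)), Mul(-239, Rational(1, 106))))), -368756) = Add(Add(2, 370530, Mul(-251, Add(Mul(Rational(1, 4), Rational(-1, 134)), Rational(-239, 106)))), -368756) = Add(Add(2, 370530, Mul(-251, Add(Rational(-1, 536), Rational(-239, 106)))), -368756) = Add(Add(2, 370530, Mul(-251, Rational(-64105, 28408))), -368756) = Add(Add(2, 370530, Rational(16090355, 28408)), -368756) = Add(Rational(10542163411, 28408), -368756) = Rational(66542963, 28408)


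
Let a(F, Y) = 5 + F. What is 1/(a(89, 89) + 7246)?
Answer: 1/7340 ≈ 0.00013624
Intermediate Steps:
1/(a(89, 89) + 7246) = 1/((5 + 89) + 7246) = 1/(94 + 7246) = 1/7340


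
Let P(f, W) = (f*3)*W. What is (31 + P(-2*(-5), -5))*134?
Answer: -15946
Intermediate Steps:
P(f, W) = 3*W*f (P(f, W) = (3*f)*W = 3*W*f)
(31 + P(-2*(-5), -5))*134 = (31 + 3*(-5)*(-2*(-5)))*134 = (31 + 3*(-5)*10)*134 = (31 - 150)*134 = -119*134 = -15946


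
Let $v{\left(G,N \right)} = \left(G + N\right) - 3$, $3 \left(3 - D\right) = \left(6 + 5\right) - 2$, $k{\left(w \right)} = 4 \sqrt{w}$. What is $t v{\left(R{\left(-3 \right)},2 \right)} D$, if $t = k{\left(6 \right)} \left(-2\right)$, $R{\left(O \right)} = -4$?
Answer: $0$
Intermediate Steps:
$D = 0$ ($D = 3 - \frac{\left(6 + 5\right) - 2}{3} = 3 - \frac{11 - 2}{3} = 3 - 3 = 0$)
$t = - 8 \sqrt{6}$ ($t = 4 \sqrt{6} \left(-2\right) = - 8 \sqrt{6} \approx -19.596$)
$v{\left(G,N \right)} = -3 + G + N$
$t v{\left(R{\left(-3 \right)},2 \right)} D = - 8 \sqrt{6} \left(-3 - 4 + 2\right) 0 = - 8 \sqrt{6} \left(-5\right) 0 = 40 \sqrt{6} \cdot 0 = 0$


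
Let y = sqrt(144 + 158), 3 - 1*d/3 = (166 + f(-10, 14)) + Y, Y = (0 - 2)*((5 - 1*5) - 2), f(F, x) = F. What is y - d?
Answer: 471 + sqrt(302) ≈ 488.38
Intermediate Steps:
Y = 4 (Y = -2*((5 - 5) - 2) = -2*(0 - 2) = -2*(-2) = 4)
d = -471 (d = 9 - 3*((166 - 10) + 4) = 9 - 3*(156 + 4) = 9 - 3*160 = 9 - 480 = -471)
y = sqrt(302) ≈ 17.378
y - d = sqrt(302) - 1*(-471) = sqrt(302) + 471 = 471 + sqrt(302)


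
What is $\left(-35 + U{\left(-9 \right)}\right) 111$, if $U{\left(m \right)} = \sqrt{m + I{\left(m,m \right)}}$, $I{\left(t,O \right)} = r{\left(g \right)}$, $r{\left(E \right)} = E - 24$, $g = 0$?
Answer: $-3885 + 111 i \sqrt{33} \approx -3885.0 + 637.65 i$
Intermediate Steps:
$r{\left(E \right)} = -24 + E$ ($r{\left(E \right)} = E - 24 = -24 + E$)
$I{\left(t,O \right)} = -24$ ($I{\left(t,O \right)} = -24 + 0 = -24$)
$U{\left(m \right)} = \sqrt{-24 + m}$ ($U{\left(m \right)} = \sqrt{m - 24} = \sqrt{-24 + m}$)
$\left(-35 + U{\left(-9 \right)}\right) 111 = \left(-35 + \sqrt{-24 - 9}\right) 111 = \left(-35 + \sqrt{-33}\right) 111 = \left(-35 + i \sqrt{33}\right) 111 = -3885 + 111 i \sqrt{33}$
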